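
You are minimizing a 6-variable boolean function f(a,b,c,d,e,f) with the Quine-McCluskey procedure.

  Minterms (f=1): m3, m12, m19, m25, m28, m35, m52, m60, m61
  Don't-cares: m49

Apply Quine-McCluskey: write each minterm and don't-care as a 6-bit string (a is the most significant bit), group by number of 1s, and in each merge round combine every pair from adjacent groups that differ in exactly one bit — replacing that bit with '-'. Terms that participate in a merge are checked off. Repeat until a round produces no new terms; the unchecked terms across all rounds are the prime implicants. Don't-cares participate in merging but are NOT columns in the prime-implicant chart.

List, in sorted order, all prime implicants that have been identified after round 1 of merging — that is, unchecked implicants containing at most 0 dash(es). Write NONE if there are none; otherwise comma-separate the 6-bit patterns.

Round 0: 000011✓ 001100✓ 010011✓ 011001 011100✓ 100011✓ 110001 110100✓ 111100✓ 111101✓
Round 1: -00011 -11100 0-0011 0-1100 11-100 11110-
PIs = {-00011, -11100, 0-0011, 0-1100, 011001, 11-100, 110001, 11110-}

011001, 110001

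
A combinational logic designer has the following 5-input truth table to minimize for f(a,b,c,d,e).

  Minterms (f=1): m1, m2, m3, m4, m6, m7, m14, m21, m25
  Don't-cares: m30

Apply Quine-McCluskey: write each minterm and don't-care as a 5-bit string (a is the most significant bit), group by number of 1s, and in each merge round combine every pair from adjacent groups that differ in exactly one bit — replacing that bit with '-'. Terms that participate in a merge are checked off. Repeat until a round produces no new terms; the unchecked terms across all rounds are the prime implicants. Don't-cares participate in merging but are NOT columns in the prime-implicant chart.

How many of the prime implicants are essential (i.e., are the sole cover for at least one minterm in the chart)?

5

size-2^0 implicants → 00001(✓)  00010(✓)  00011(✓)  00100(✓)  00110(✓)  00111(✓)  01110(✓)  10101  11001  11110(✓)
size-2^1 implicants → -1110  0-110  00-10(✓)  00-11(✓)  000-1  0001-(✓)  001-0  0011-(✓)
size-2^2 implicants → 00-1-
Unchecked terms (primes): -1110, 0-110, 00-1-, 000-1, 001-0, 10101, 11001
Minterm coverage:
  m1 ⊆ 000-1 [E]
  m2 ⊆ 00-1- [E]
  m3 ⊆ 00-1-,000-1
  m4 ⊆ 001-0 [E]
  m6 ⊆ 0-110,00-1-,001-0
  m7 ⊆ 00-1- [E]
  m14 ⊆ -1110,0-110
  m21 ⊆ 10101 [E]
  m25 ⊆ 11001 [E]
E = {00-1-, 000-1, 001-0, 10101, 11001}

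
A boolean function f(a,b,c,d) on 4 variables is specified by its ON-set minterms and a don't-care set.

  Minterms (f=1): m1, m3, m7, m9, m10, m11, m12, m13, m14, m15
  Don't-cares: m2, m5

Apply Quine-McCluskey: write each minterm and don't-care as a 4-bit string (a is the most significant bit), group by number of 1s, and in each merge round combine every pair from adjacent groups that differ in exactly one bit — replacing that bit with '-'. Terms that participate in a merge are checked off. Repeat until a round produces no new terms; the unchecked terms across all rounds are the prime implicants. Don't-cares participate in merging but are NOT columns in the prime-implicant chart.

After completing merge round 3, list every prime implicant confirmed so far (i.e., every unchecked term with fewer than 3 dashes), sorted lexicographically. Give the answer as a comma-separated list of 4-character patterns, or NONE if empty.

[col 0] 0001*, 0010*, 0011*, 0101*, 0111*, 1001*, 1010*, 1011*, 1100*, 1101*, 1110*, 1111*
[col 1] -001*, -010*, -011*, -101*, -111*, 0-01*, 0-11*, 00-1*, 001-*, 01-1*, 1-01*, 1-10*, 1-11*, 10-1*, 101-*, 11-0*, 11-1*, 110-*, 111-*
[col 2] --01*, --11*, -0-1*, -01-, -1-1*, 0--1*, 1--1*, 1-1-, 11--
[col 3] ---1
Prime implicants: ---1, -01-, 1-1-, 11--

-01-, 1-1-, 11--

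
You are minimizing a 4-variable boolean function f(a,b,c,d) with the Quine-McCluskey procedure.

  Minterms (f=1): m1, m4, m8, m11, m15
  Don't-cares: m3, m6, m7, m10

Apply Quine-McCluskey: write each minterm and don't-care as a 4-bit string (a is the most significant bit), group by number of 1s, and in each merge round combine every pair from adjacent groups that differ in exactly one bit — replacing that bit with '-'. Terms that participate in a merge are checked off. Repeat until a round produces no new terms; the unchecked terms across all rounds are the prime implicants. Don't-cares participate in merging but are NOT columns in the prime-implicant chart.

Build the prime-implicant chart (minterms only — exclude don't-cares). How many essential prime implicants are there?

4

size-2^0 implicants → 0001(✓)  0011(✓)  0100(✓)  0110(✓)  0111(✓)  1000(✓)  1010(✓)  1011(✓)  1111(✓)
size-2^1 implicants → -011(✓)  -111(✓)  0-11(✓)  00-1  01-0  011-  1-11(✓)  10-0  101-
size-2^2 implicants → --11
Unchecked terms (primes): --11, 00-1, 01-0, 011-, 10-0, 101-
Minterm coverage:
  m1 ⊆ 00-1 [E]
  m4 ⊆ 01-0 [E]
  m8 ⊆ 10-0 [E]
  m11 ⊆ --11,101-
  m15 ⊆ --11 [E]
E = {--11, 00-1, 01-0, 10-0}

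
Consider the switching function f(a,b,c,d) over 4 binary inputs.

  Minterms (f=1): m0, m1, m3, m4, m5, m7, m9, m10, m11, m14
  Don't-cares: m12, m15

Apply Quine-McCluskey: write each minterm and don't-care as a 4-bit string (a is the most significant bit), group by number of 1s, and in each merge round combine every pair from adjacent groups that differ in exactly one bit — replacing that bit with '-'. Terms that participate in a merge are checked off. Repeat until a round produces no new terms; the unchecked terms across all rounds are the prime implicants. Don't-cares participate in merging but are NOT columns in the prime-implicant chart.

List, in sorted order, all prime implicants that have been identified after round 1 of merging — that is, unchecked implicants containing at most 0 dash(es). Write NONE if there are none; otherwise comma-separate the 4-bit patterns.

Round 0: 0000✓ 0001✓ 0011✓ 0100✓ 0101✓ 0111✓ 1001✓ 1010✓ 1011✓ 1100✓ 1110✓ 1111✓
Round 1: -001✓ -011✓ -100 -111✓ 0-00✓ 0-01✓ 0-11✓ 00-1✓ 000-✓ 01-1✓ 010-✓ 1-10✓ 1-11✓ 10-1✓ 101-✓ 11-0 111-✓
Round 2: --11 -0-1 0--1 0-0- 1-1-
PIs = {--11, -0-1, -100, 0--1, 0-0-, 1-1-, 11-0}

NONE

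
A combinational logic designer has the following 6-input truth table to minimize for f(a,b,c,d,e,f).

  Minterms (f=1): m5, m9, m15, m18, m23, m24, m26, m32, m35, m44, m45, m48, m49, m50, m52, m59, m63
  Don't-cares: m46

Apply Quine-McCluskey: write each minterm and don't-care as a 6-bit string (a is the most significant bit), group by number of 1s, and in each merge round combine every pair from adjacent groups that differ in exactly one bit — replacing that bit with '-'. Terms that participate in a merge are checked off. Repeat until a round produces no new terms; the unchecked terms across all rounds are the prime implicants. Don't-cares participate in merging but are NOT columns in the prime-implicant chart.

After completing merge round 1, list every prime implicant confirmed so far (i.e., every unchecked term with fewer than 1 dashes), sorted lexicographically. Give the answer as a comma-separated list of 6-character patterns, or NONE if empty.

Round 0: 000101 001001 001111 010010✓ 010111 011000✓ 011010✓ 100000✓ 100011 101100✓ 101101✓ 101110✓ 110000✓ 110001✓ 110010✓ 110100✓ 111011✓ 111111✓
Round 1: -10010 01-010 0110-0 1-0000 1011-0 10110- 110-00 1100-0 11000- 111-11
PIs = {-10010, 000101, 001001, 001111, 01-010, 010111, 0110-0, 1-0000, 100011, 1011-0, 10110-, 110-00, 1100-0, 11000-, 111-11}

000101, 001001, 001111, 010111, 100011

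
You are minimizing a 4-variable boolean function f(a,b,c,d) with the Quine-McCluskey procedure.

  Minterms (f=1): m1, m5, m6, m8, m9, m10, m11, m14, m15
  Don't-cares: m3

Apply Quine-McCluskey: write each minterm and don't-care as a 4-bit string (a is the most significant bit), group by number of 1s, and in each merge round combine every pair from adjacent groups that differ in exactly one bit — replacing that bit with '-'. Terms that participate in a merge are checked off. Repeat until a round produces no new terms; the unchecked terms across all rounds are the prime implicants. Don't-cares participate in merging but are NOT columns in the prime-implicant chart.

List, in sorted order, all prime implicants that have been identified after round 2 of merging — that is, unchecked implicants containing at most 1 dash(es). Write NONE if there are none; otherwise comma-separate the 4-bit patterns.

size-2^0 implicants → 0001(✓)  0011(✓)  0101(✓)  0110(✓)  1000(✓)  1001(✓)  1010(✓)  1011(✓)  1110(✓)  1111(✓)
size-2^1 implicants → -001(✓)  -011(✓)  -110  0-01  00-1(✓)  1-10(✓)  1-11(✓)  10-0(✓)  10-1(✓)  100-(✓)  101-(✓)  111-(✓)
size-2^2 implicants → -0-1  1-1-  10--
Unchecked terms (primes): -0-1, -110, 0-01, 1-1-, 10--

-110, 0-01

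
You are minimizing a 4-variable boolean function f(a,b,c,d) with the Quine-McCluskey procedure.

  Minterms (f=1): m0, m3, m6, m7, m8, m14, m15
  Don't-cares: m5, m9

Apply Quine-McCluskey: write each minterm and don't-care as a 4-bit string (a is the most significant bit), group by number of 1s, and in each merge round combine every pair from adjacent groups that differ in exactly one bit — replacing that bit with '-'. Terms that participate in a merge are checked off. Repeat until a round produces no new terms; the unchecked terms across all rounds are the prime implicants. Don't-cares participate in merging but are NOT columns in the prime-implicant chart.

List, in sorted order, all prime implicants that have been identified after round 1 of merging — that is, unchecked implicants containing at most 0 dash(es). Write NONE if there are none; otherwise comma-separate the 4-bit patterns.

NONE

[col 0] 0000*, 0011*, 0101*, 0110*, 0111*, 1000*, 1001*, 1110*, 1111*
[col 1] -000, -110*, -111*, 0-11, 01-1, 011-*, 100-, 111-*
[col 2] -11-
Prime implicants: -000, -11-, 0-11, 01-1, 100-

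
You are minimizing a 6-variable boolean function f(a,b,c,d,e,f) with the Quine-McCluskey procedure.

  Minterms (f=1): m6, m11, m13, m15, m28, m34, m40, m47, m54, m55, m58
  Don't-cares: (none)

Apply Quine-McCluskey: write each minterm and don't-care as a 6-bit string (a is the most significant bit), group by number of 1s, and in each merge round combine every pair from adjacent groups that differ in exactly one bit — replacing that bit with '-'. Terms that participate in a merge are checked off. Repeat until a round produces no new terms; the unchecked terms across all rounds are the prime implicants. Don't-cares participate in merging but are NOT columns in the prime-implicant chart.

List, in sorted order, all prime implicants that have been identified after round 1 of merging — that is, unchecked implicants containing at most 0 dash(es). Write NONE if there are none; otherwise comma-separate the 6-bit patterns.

000110, 011100, 100010, 101000, 111010

[col 0] 000110, 001011*, 001101*, 001111*, 011100, 100010, 101000, 101111*, 110110*, 110111*, 111010
[col 1] -01111, 001-11, 0011-1, 11011-
Prime implicants: -01111, 000110, 001-11, 0011-1, 011100, 100010, 101000, 11011-, 111010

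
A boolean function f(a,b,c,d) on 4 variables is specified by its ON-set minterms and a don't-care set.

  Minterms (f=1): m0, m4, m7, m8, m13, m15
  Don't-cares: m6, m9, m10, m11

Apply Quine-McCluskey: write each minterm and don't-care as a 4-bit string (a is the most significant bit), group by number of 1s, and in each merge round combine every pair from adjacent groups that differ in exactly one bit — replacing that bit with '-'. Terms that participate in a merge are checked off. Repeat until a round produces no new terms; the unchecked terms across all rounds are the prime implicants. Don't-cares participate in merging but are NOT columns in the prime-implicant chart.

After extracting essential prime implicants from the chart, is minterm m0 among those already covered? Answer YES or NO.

NO

[col 0] 0000*, 0100*, 0110*, 0111*, 1000*, 1001*, 1010*, 1011*, 1101*, 1111*
[col 1] -000, -111, 0-00, 01-0, 011-, 1-01*, 1-11*, 10-0*, 10-1*, 100-*, 101-*, 11-1*
[col 2] 1--1, 10--
Prime implicants: -000, -111, 0-00, 01-0, 011-, 1--1, 10--
PI chart (minterm → PIs covering it):
  0 | -000,0-00
  4 | 0-00,01-0
  7 | -111,011-
  8 | -000,10--
  13 | 1--1  (sole → essential)
  15 | -111,1--1
Essential prime implicants: 1--1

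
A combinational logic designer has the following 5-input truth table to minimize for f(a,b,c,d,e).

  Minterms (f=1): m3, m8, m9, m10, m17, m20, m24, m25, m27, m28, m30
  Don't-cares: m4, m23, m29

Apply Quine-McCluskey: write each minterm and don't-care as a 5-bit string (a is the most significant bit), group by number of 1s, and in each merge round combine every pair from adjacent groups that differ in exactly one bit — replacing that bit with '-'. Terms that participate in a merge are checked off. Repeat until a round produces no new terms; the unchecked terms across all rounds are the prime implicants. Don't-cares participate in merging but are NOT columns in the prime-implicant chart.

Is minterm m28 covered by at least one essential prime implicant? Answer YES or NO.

[col 0] 00011, 00100*, 01000*, 01001*, 01010*, 10001*, 10100*, 10111, 11000*, 11001*, 11011*, 11100*, 11101*, 11110*
[col 1] -0100, -1000*, -1001*, 010-0, 0100-*, 1-001, 1-100, 11-00*, 11-01*, 110-1, 1100-*, 111-0, 1110-*
[col 2] -100-, 11-0-
Prime implicants: -0100, -100-, 00011, 010-0, 1-001, 1-100, 10111, 11-0-, 110-1, 111-0
PI chart (minterm → PIs covering it):
  3 | 00011  (sole → essential)
  8 | -100-,010-0
  9 | -100-  (sole → essential)
  10 | 010-0  (sole → essential)
  17 | 1-001  (sole → essential)
  20 | -0100,1-100
  24 | -100-,11-0-
  25 | -100-,1-001,11-0-,110-1
  27 | 110-1  (sole → essential)
  28 | 1-100,11-0-,111-0
  30 | 111-0  (sole → essential)
Essential prime implicants: -100-, 00011, 010-0, 1-001, 110-1, 111-0

YES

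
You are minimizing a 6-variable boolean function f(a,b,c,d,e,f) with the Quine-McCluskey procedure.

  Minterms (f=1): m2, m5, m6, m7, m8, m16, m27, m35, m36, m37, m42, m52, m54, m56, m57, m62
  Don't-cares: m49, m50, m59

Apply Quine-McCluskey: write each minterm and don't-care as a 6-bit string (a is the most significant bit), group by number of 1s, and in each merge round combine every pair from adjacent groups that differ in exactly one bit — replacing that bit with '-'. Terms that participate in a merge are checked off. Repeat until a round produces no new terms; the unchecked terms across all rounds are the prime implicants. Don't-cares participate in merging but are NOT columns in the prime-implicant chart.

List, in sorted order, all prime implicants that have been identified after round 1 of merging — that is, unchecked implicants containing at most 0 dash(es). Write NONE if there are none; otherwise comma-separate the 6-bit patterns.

[col 0] 000010*, 000101*, 000110*, 000111*, 001000, 010000, 011011*, 100011, 100100*, 100101*, 101010, 110001*, 110010*, 110100*, 110110*, 111000*, 111001*, 111011*, 111110*
[col 1] -00101, -11011, 000-10, 0001-1, 00011-, 1-0100, 10010-, 11-001, 11-110, 110-10, 1101-0, 1110-1, 11100-
Prime implicants: -00101, -11011, 000-10, 0001-1, 00011-, 001000, 010000, 1-0100, 100011, 10010-, 101010, 11-001, 11-110, 110-10, 1101-0, 1110-1, 11100-

001000, 010000, 100011, 101010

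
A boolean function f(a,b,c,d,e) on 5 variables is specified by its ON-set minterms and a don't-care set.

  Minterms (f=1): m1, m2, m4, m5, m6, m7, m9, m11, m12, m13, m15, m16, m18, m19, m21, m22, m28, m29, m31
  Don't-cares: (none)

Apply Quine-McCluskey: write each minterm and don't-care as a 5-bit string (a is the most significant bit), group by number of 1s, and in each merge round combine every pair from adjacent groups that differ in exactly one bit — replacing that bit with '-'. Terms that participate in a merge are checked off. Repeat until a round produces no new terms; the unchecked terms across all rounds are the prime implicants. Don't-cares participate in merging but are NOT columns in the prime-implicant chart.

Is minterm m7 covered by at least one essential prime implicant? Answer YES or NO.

size-2^0 implicants → 00001(✓)  00010(✓)  00100(✓)  00101(✓)  00110(✓)  00111(✓)  01001(✓)  01011(✓)  01100(✓)  01101(✓)  01111(✓)  10000(✓)  10010(✓)  10011(✓)  10101(✓)  10110(✓)  11100(✓)  11101(✓)  11111(✓)
size-2^1 implicants → -0010(✓)  -0101(✓)  -0110(✓)  -1100(✓)  -1101(✓)  -1111(✓)  0-001(✓)  0-100(✓)  0-101(✓)  0-111(✓)  00-01(✓)  00-10(✓)  001-0(✓)  001-1(✓)  0010-(✓)  0011-(✓)  01-01(✓)  01-11(✓)  010-1(✓)  011-1(✓)  0110-(✓)  1-101(✓)  10-10(✓)  100-0  1001-  111-1(✓)  1110-(✓)
size-2^2 implicants → --101  -0-10  -11-1  -110-  0--01  0-1-1  0-10-  001--  01--1
Unchecked terms (primes): --101, -0-10, -11-1, -110-, 0--01, 0-1-1, 0-10-, 001--, 01--1, 100-0, 1001-
Minterm coverage:
  m1 ⊆ 0--01 [E]
  m2 ⊆ -0-10 [E]
  m4 ⊆ 0-10-,001--
  m5 ⊆ --101,0--01,0-1-1,0-10-,001--
  m6 ⊆ -0-10,001--
  m7 ⊆ 0-1-1,001--
  m9 ⊆ 0--01,01--1
  m11 ⊆ 01--1 [E]
  m12 ⊆ -110-,0-10-
  m13 ⊆ --101,-11-1,-110-,0--01,0-1-1,0-10-,01--1
  m15 ⊆ -11-1,0-1-1,01--1
  m16 ⊆ 100-0 [E]
  m18 ⊆ -0-10,100-0,1001-
  m19 ⊆ 1001- [E]
  m21 ⊆ --101 [E]
  m22 ⊆ -0-10 [E]
  m28 ⊆ -110- [E]
  m29 ⊆ --101,-11-1,-110-
  m31 ⊆ -11-1 [E]
E = {--101, -0-10, -11-1, -110-, 0--01, 01--1, 100-0, 1001-}

NO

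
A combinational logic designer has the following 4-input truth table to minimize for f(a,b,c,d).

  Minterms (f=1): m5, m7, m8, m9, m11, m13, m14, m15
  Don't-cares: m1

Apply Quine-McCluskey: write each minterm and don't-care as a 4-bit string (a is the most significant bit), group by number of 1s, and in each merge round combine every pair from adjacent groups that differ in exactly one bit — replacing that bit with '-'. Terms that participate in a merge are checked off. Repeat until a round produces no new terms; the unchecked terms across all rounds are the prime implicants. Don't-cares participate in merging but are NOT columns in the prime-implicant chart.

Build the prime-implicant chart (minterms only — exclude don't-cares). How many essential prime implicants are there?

size-2^0 implicants → 0001(✓)  0101(✓)  0111(✓)  1000(✓)  1001(✓)  1011(✓)  1101(✓)  1110(✓)  1111(✓)
size-2^1 implicants → -001(✓)  -101(✓)  -111(✓)  0-01(✓)  01-1(✓)  1-01(✓)  1-11(✓)  10-1(✓)  100-  11-1(✓)  111-
size-2^2 implicants → --01  -1-1  1--1
Unchecked terms (primes): --01, -1-1, 1--1, 100-, 111-
Minterm coverage:
  m5 ⊆ --01,-1-1
  m7 ⊆ -1-1 [E]
  m8 ⊆ 100- [E]
  m9 ⊆ --01,1--1,100-
  m11 ⊆ 1--1 [E]
  m13 ⊆ --01,-1-1,1--1
  m14 ⊆ 111- [E]
  m15 ⊆ -1-1,1--1,111-
E = {-1-1, 1--1, 100-, 111-}

4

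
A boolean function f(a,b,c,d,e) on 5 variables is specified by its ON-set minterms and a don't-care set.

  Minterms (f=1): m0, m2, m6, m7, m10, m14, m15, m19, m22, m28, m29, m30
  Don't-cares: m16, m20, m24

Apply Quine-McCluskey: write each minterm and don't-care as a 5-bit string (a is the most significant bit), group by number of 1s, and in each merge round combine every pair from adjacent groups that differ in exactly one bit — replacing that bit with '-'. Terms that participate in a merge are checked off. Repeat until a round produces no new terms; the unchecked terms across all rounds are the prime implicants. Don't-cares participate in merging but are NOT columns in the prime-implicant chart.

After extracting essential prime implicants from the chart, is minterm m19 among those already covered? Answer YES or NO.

YES

Round 0: 00000✓ 00010✓ 00110✓ 00111✓ 01010✓ 01110✓ 01111✓ 10000✓ 10011 10100✓ 10110✓ 11000✓ 11100✓ 11101✓ 11110✓
Round 1: -0000 -0110✓ -1110✓ 0-010✓ 0-110✓ 0-111✓ 00-10✓ 000-0 0011-✓ 01-10✓ 0111-✓ 1-000✓ 1-100✓ 1-110✓ 10-00✓ 101-0✓ 11-00✓ 111-0✓ 1110-
Round 2: --110 0--10 0-11- 1--00 1-1-0
PIs = {--110, -0000, 0--10, 0-11-, 000-0, 1--00, 1-1-0, 10011, 1110-}
Coverage chart:
  m0: -0000,000-0
  m2: 0--10,000-0
  m6: --110,0--10,0-11-
  m7: 0-11- ←essential
  m10: 0--10 ←essential
  m14: --110,0--10,0-11-
  m15: 0-11- ←essential
  m19: 10011 ←essential
  m22: --110,1-1-0
  m28: 1--00,1-1-0,1110-
  m29: 1110- ←essential
  m30: --110,1-1-0
Essential: 0--10, 0-11-, 10011, 1110-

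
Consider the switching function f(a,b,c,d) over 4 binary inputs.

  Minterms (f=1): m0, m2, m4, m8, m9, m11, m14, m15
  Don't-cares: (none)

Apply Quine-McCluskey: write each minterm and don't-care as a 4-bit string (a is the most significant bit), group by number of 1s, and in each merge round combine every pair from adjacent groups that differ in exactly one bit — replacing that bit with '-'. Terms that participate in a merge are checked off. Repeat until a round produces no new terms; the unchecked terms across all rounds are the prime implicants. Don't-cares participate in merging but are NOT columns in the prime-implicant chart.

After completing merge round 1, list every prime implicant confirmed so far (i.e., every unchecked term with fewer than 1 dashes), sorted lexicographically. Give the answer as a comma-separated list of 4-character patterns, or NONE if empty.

NONE

size-2^0 implicants → 0000(✓)  0010(✓)  0100(✓)  1000(✓)  1001(✓)  1011(✓)  1110(✓)  1111(✓)
size-2^1 implicants → -000  0-00  00-0  1-11  10-1  100-  111-
Unchecked terms (primes): -000, 0-00, 00-0, 1-11, 10-1, 100-, 111-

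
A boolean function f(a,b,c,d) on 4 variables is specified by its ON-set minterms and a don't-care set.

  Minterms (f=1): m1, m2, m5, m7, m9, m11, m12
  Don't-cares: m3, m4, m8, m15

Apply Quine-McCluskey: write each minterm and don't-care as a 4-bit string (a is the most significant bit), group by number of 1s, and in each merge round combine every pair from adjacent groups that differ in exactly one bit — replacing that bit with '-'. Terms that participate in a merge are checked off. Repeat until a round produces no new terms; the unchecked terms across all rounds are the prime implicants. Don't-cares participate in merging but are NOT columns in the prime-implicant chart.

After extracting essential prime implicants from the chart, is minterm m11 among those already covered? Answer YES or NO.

NO

size-2^0 implicants → 0001(✓)  0010(✓)  0011(✓)  0100(✓)  0101(✓)  0111(✓)  1000(✓)  1001(✓)  1011(✓)  1100(✓)  1111(✓)
size-2^1 implicants → -001(✓)  -011(✓)  -100  -111(✓)  0-01(✓)  0-11(✓)  00-1(✓)  001-  01-1(✓)  010-  1-00  1-11(✓)  10-1(✓)  100-
size-2^2 implicants → --11  -0-1  0--1
Unchecked terms (primes): --11, -0-1, -100, 0--1, 001-, 010-, 1-00, 100-
Minterm coverage:
  m1 ⊆ -0-1,0--1
  m2 ⊆ 001- [E]
  m5 ⊆ 0--1,010-
  m7 ⊆ --11,0--1
  m9 ⊆ -0-1,100-
  m11 ⊆ --11,-0-1
  m12 ⊆ -100,1-00
E = {001-}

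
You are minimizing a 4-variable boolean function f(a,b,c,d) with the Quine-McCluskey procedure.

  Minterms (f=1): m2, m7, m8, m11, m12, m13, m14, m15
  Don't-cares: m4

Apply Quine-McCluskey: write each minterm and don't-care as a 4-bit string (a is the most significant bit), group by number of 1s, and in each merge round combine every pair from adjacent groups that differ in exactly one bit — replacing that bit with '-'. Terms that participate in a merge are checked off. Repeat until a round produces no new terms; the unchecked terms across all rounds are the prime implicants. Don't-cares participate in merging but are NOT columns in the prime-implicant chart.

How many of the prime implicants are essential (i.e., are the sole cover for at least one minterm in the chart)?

5

[col 0] 0010, 0100*, 0111*, 1000*, 1011*, 1100*, 1101*, 1110*, 1111*
[col 1] -100, -111, 1-00, 1-11, 11-0*, 11-1*, 110-*, 111-*
[col 2] 11--
Prime implicants: -100, -111, 0010, 1-00, 1-11, 11--
PI chart (minterm → PIs covering it):
  2 | 0010  (sole → essential)
  7 | -111  (sole → essential)
  8 | 1-00  (sole → essential)
  11 | 1-11  (sole → essential)
  12 | -100,1-00,11--
  13 | 11--  (sole → essential)
  14 | 11--  (sole → essential)
  15 | -111,1-11,11--
Essential prime implicants: -111, 0010, 1-00, 1-11, 11--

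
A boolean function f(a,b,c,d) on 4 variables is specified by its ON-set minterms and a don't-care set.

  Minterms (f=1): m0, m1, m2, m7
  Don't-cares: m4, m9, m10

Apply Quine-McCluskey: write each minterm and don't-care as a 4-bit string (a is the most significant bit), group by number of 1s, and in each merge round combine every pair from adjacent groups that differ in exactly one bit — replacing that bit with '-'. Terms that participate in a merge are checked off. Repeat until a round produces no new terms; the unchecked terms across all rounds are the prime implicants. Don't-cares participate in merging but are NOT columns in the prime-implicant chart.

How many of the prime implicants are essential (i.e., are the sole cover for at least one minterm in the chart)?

1

[col 0] 0000*, 0001*, 0010*, 0100*, 0111, 1001*, 1010*
[col 1] -001, -010, 0-00, 00-0, 000-
Prime implicants: -001, -010, 0-00, 00-0, 000-, 0111
PI chart (minterm → PIs covering it):
  0 | 0-00,00-0,000-
  1 | -001,000-
  2 | -010,00-0
  7 | 0111  (sole → essential)
Essential prime implicants: 0111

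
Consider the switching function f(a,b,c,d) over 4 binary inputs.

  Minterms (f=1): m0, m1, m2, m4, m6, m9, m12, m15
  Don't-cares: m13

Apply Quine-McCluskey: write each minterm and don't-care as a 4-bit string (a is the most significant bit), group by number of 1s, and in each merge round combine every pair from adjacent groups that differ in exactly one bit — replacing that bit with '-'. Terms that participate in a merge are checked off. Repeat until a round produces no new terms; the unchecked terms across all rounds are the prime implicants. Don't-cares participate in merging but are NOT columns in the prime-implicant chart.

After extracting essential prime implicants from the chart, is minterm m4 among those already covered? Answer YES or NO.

Round 0: 0000✓ 0001✓ 0010✓ 0100✓ 0110✓ 1001✓ 1100✓ 1101✓ 1111✓
Round 1: -001 -100 0-00✓ 0-10✓ 00-0✓ 000- 01-0✓ 1-01 11-1 110-
Round 2: 0--0
PIs = {-001, -100, 0--0, 000-, 1-01, 11-1, 110-}
Coverage chart:
  m0: 0--0,000-
  m1: -001,000-
  m2: 0--0 ←essential
  m4: -100,0--0
  m6: 0--0 ←essential
  m9: -001,1-01
  m12: -100,110-
  m15: 11-1 ←essential
Essential: 0--0, 11-1

YES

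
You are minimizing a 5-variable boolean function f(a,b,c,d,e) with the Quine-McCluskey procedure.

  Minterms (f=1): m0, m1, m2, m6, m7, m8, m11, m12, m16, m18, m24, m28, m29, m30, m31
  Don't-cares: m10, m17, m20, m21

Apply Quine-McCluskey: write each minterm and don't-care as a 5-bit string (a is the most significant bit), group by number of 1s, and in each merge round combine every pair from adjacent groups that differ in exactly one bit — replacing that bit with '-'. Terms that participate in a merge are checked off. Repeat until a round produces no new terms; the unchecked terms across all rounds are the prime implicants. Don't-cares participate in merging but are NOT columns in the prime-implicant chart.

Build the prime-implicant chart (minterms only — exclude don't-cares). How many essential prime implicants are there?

size-2^0 implicants → 00000(✓)  00001(✓)  00010(✓)  00110(✓)  00111(✓)  01000(✓)  01010(✓)  01011(✓)  01100(✓)  10000(✓)  10001(✓)  10010(✓)  10100(✓)  10101(✓)  11000(✓)  11100(✓)  11101(✓)  11110(✓)  11111(✓)
size-2^1 implicants → -0000(✓)  -0001(✓)  -0010(✓)  -1000(✓)  -1100(✓)  0-000(✓)  0-010(✓)  00-10  000-0(✓)  0000-(✓)  0011-  01-00(✓)  010-0(✓)  0101-  1-000(✓)  1-100(✓)  1-101(✓)  10-00(✓)  10-01(✓)  100-0(✓)  1000-(✓)  1010-(✓)  11-00(✓)  111-0(✓)  111-1(✓)  1110-(✓)  1111-(✓)
size-2^2 implicants → --000  -00-0  -000-  -1-00  0-0-0  1--00  1-10-  10-0-  111--
Unchecked terms (primes): --000, -00-0, -000-, -1-00, 0-0-0, 00-10, 0011-, 0101-, 1--00, 1-10-, 10-0-, 111--
Minterm coverage:
  m0 ⊆ --000,-00-0,-000-,0-0-0
  m1 ⊆ -000- [E]
  m2 ⊆ -00-0,0-0-0,00-10
  m6 ⊆ 00-10,0011-
  m7 ⊆ 0011- [E]
  m8 ⊆ --000,-1-00,0-0-0
  m11 ⊆ 0101- [E]
  m12 ⊆ -1-00 [E]
  m16 ⊆ --000,-00-0,-000-,1--00,10-0-
  m18 ⊆ -00-0 [E]
  m24 ⊆ --000,-1-00,1--00
  m28 ⊆ -1-00,1--00,1-10-,111--
  m29 ⊆ 1-10-,111--
  m30 ⊆ 111-- [E]
  m31 ⊆ 111-- [E]
E = {-00-0, -000-, -1-00, 0011-, 0101-, 111--}

6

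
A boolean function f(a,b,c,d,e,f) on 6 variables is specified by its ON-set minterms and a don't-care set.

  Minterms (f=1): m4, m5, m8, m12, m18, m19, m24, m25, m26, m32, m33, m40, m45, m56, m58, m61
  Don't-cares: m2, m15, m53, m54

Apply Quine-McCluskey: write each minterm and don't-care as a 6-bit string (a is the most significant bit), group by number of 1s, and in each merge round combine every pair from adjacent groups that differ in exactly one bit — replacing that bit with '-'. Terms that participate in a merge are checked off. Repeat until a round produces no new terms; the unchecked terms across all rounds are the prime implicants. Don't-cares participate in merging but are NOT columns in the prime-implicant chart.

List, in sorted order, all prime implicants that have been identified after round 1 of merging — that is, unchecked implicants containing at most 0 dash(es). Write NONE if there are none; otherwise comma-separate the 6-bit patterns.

[col 0] 000010*, 000100*, 000101*, 001000*, 001100*, 001111, 010010*, 010011*, 011000*, 011001*, 011010*, 100000*, 100001*, 101000*, 101101*, 110101*, 110110, 111000*, 111010*, 111101*
[col 1] -01000*, -11000*, -11010*, 0-0010, 0-1000*, 00-100, 00010-, 001-00, 01-010, 01001-, 0110-0*, 01100-, 1-1000*, 1-1101, 10-000, 10000-, 11-101, 1110-0*
[col 2] --1000, -110-0
Prime implicants: --1000, -110-0, 0-0010, 00-100, 00010-, 001-00, 001111, 01-010, 01001-, 01100-, 1-1101, 10-000, 10000-, 11-101, 110110

001111, 110110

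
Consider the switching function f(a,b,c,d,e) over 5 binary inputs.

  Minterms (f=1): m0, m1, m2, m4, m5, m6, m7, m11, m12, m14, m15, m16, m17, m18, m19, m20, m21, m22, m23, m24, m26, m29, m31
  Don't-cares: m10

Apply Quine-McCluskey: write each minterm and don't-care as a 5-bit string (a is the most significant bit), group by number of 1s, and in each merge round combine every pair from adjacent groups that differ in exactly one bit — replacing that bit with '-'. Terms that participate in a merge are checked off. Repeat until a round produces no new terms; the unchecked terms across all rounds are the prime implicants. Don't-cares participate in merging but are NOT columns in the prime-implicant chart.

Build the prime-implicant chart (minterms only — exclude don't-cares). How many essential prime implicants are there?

6

[col 0] 00000*, 00001*, 00010*, 00100*, 00101*, 00110*, 00111*, 01010*, 01011*, 01100*, 01110*, 01111*, 10000*, 10001*, 10010*, 10011*, 10100*, 10101*, 10110*, 10111*, 11000*, 11010*, 11101*, 11111*
[col 1] -0000*, -0001*, -0010*, -0100*, -0101*, -0110*, -0111*, -1010*, -1111*, 0-010*, 0-100*, 0-110*, 0-111*, 00-00*, 00-01*, 00-10*, 000-0*, 0000-*, 001-0*, 001-1*, 0010-*, 0011-*, 01-10*, 01-11*, 0101-*, 011-0*, 0111-*, 1-000*, 1-010*, 1-101*, 1-111*, 10-00*, 10-01*, 10-10*, 10-11*, 100-0*, 100-1*, 1000-*, 1001-*, 101-0*, 101-1*, 1010-*, 1011-*, 110-0*, 111-1*
[col 2] --010, --111, -0-00*, -0-01*, -0-10*, -00-0*, -000-*, -01-0*, -01-1*, -010-*, -011-*, 0--10, 0-1-0, 0-11-, 00--0*, 00-0-*, 001--*, 01-1-, 1-0-0, 1-1-1, 10--0*, 10--1*, 10-0-*, 10-1-*, 100--*, 101--*
[col 3] -0--0, -0-0-, -01--, 10---
Prime implicants: --010, --111, -0--0, -0-0-, -01--, 0--10, 0-1-0, 0-11-, 01-1-, 1-0-0, 1-1-1, 10---
PI chart (minterm → PIs covering it):
  0 | -0--0,-0-0-
  1 | -0-0-  (sole → essential)
  2 | --010,-0--0,0--10
  4 | -0--0,-0-0-,-01--,0-1-0
  5 | -0-0-,-01--
  6 | -0--0,-01--,0--10,0-1-0,0-11-
  7 | --111,-01--,0-11-
  11 | 01-1-  (sole → essential)
  12 | 0-1-0  (sole → essential)
  14 | 0--10,0-1-0,0-11-,01-1-
  15 | --111,0-11-,01-1-
  16 | -0--0,-0-0-,1-0-0,10---
  17 | -0-0-,10---
  18 | --010,-0--0,1-0-0,10---
  19 | 10---  (sole → essential)
  20 | -0--0,-0-0-,-01--,10---
  21 | -0-0-,-01--,1-1-1,10---
  22 | -0--0,-01--,10---
  23 | --111,-01--,1-1-1,10---
  24 | 1-0-0  (sole → essential)
  26 | --010,1-0-0
  29 | 1-1-1  (sole → essential)
  31 | --111,1-1-1
Essential prime implicants: -0-0-, 0-1-0, 01-1-, 1-0-0, 1-1-1, 10---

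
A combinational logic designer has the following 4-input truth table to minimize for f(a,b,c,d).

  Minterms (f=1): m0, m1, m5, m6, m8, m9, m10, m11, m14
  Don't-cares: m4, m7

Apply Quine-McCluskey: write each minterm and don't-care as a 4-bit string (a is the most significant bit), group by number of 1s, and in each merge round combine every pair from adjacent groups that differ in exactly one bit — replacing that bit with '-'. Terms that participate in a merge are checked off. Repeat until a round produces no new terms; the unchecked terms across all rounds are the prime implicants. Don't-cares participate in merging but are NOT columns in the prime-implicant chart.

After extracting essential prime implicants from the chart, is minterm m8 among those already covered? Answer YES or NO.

size-2^0 implicants → 0000(✓)  0001(✓)  0100(✓)  0101(✓)  0110(✓)  0111(✓)  1000(✓)  1001(✓)  1010(✓)  1011(✓)  1110(✓)
size-2^1 implicants → -000(✓)  -001(✓)  -110  0-00(✓)  0-01(✓)  000-(✓)  01-0(✓)  01-1(✓)  010-(✓)  011-(✓)  1-10  10-0(✓)  10-1(✓)  100-(✓)  101-(✓)
size-2^2 implicants → -00-  0-0-  01--  10--
Unchecked terms (primes): -00-, -110, 0-0-, 01--, 1-10, 10--
Minterm coverage:
  m0 ⊆ -00-,0-0-
  m1 ⊆ -00-,0-0-
  m5 ⊆ 0-0-,01--
  m6 ⊆ -110,01--
  m8 ⊆ -00-,10--
  m9 ⊆ -00-,10--
  m10 ⊆ 1-10,10--
  m11 ⊆ 10-- [E]
  m14 ⊆ -110,1-10
E = {10--}

YES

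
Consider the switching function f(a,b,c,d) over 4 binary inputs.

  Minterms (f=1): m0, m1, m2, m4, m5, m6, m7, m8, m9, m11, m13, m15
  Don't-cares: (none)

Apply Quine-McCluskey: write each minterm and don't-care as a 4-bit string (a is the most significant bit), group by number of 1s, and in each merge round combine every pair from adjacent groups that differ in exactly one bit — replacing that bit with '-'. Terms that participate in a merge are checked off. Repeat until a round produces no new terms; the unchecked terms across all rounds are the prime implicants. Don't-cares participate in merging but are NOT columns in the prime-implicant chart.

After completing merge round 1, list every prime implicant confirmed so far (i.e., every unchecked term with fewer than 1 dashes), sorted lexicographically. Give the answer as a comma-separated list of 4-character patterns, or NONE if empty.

NONE

size-2^0 implicants → 0000(✓)  0001(✓)  0010(✓)  0100(✓)  0101(✓)  0110(✓)  0111(✓)  1000(✓)  1001(✓)  1011(✓)  1101(✓)  1111(✓)
size-2^1 implicants → -000(✓)  -001(✓)  -101(✓)  -111(✓)  0-00(✓)  0-01(✓)  0-10(✓)  00-0(✓)  000-(✓)  01-0(✓)  01-1(✓)  010-(✓)  011-(✓)  1-01(✓)  1-11(✓)  10-1(✓)  100-(✓)  11-1(✓)
size-2^2 implicants → --01  -00-  -1-1  0--0  0-0-  01--  1--1
Unchecked terms (primes): --01, -00-, -1-1, 0--0, 0-0-, 01--, 1--1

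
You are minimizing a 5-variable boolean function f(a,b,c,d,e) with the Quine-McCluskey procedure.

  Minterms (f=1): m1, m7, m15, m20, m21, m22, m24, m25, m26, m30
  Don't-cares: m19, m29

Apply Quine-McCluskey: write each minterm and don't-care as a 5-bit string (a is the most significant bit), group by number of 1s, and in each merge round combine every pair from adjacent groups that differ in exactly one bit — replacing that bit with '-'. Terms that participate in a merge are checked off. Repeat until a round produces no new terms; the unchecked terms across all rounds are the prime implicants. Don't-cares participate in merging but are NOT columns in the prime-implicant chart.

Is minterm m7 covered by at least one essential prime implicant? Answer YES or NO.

Round 0: 00001 00111✓ 01111✓ 10011 10100✓ 10101✓ 10110✓ 11000✓ 11001✓ 11010✓ 11101✓ 11110✓
Round 1: 0-111 1-101 1-110 101-0 1010- 11-01 11-10 110-0 1100-
PIs = {0-111, 00001, 1-101, 1-110, 10011, 101-0, 1010-, 11-01, 11-10, 110-0, 1100-}
Coverage chart:
  m1: 00001 ←essential
  m7: 0-111 ←essential
  m15: 0-111 ←essential
  m20: 101-0,1010-
  m21: 1-101,1010-
  m22: 1-110,101-0
  m24: 110-0,1100-
  m25: 11-01,1100-
  m26: 11-10,110-0
  m30: 1-110,11-10
Essential: 0-111, 00001

YES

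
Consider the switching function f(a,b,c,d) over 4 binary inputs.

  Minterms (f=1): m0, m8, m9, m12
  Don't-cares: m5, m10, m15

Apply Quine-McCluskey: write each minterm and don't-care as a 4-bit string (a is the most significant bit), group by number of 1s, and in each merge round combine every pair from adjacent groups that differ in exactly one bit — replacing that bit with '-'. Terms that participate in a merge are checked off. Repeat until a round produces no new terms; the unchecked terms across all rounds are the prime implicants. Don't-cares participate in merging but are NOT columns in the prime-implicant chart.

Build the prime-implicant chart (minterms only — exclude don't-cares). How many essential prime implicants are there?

[col 0] 0000*, 0101, 1000*, 1001*, 1010*, 1100*, 1111
[col 1] -000, 1-00, 10-0, 100-
Prime implicants: -000, 0101, 1-00, 10-0, 100-, 1111
PI chart (minterm → PIs covering it):
  0 | -000  (sole → essential)
  8 | -000,1-00,10-0,100-
  9 | 100-  (sole → essential)
  12 | 1-00  (sole → essential)
Essential prime implicants: -000, 1-00, 100-

3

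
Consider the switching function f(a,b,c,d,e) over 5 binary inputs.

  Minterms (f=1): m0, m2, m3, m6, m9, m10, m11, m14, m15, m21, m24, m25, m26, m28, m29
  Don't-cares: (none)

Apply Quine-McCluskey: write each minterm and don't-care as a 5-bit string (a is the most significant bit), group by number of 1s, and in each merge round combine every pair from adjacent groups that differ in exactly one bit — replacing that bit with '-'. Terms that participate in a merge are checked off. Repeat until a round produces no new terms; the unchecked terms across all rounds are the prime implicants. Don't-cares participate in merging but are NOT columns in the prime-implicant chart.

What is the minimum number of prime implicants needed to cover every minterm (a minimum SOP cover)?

[col 0] 00000*, 00010*, 00011*, 00110*, 01001*, 01010*, 01011*, 01110*, 01111*, 10101*, 11000*, 11001*, 11010*, 11100*, 11101*
[col 1] -1001, -1010, 0-010*, 0-011*, 0-110*, 00-10*, 000-0, 0001-*, 01-10*, 01-11*, 010-1, 0101-*, 0111-*, 1-101, 11-00*, 11-01*, 110-0, 1100-*, 1110-*
[col 2] 0--10, 0-01-, 01-1-, 11-0-
Prime implicants: -1001, -1010, 0--10, 0-01-, 000-0, 01-1-, 010-1, 1-101, 11-0-, 110-0
PI chart (minterm → PIs covering it):
  0 | 000-0  (sole → essential)
  2 | 0--10,0-01-,000-0
  3 | 0-01-  (sole → essential)
  6 | 0--10  (sole → essential)
  9 | -1001,010-1
  10 | -1010,0--10,0-01-,01-1-
  11 | 0-01-,01-1-,010-1
  14 | 0--10,01-1-
  15 | 01-1-  (sole → essential)
  21 | 1-101  (sole → essential)
  24 | 11-0-,110-0
  25 | -1001,11-0-
  26 | -1010,110-0
  28 | 11-0-  (sole → essential)
  29 | 1-101,11-0-
Essential prime implicants: 0--10, 0-01-, 000-0, 01-1-, 1-101, 11-0-
Petrick residual → -1001, -1010
Minimum SOP uses 8 PIs: bc'd'e + bc'de' + a'de' + a'c'd + a'b'c'e' + a'bd + acd'e + abd'

8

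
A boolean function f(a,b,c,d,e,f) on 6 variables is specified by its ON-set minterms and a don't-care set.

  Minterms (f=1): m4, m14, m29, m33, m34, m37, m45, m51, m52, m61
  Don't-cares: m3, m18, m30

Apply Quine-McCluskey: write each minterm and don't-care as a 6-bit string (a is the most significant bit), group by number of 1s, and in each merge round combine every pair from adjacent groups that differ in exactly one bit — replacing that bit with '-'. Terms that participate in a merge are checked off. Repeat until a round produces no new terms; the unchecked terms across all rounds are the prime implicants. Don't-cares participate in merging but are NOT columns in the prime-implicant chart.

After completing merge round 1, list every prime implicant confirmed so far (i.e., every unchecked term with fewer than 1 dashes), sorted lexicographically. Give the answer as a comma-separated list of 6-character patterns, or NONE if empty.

000011, 000100, 010010, 100010, 110011, 110100

[col 0] 000011, 000100, 001110*, 010010, 011101*, 011110*, 100001*, 100010, 100101*, 101101*, 110011, 110100, 111101*
[col 1] -11101, 0-1110, 1-1101, 10-101, 100-01
Prime implicants: -11101, 0-1110, 000011, 000100, 010010, 1-1101, 10-101, 100-01, 100010, 110011, 110100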